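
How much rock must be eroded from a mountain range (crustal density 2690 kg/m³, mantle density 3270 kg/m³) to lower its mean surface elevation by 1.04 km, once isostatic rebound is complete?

5.86 km

Net drop Δ = e − u = e − e ρ_c/ρ_m = e (ρ_m − ρ_c)/ρ_m.
e = Δ ρ_m/(ρ_m − ρ_c) = 1.04 km × 3270/580 = 5.86 km.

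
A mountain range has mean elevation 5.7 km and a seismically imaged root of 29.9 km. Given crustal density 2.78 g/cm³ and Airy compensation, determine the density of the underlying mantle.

3.31 g/cm³

Airy balance: ρ_c h = (ρ_m − ρ_c) r → ρ_m = ρ_c (1 + h/r).
ρ_m = 2.78 × (1 + 5.7 km/29.9 km) = 3.31 g/cm³.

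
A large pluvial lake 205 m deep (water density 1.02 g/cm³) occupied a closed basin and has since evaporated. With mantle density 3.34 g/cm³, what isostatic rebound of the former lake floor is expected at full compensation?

u = d ρ_w/ρ_m = 205 m × 1.02/3.34 = 62.6 m.

62.6 m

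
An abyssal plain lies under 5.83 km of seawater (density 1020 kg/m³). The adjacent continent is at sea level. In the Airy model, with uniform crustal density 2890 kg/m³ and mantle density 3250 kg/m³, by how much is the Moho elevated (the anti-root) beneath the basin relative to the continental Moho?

30.3 km

For local isostatic compensation: replacing crust with seawater at the top is compensated by replacing crust with mantle at the base: d (ρ_c − ρ_w) = a (ρ_m − ρ_c).
a = d (ρ_c − ρ_w)/(ρ_m − ρ_c) = 5.83 km × 1870/360 = 30.3 km.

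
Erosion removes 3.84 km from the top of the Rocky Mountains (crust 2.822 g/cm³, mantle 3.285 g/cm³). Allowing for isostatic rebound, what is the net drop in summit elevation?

Rebound u = e ρ_c/ρ_m = 3.84 km × 2.822/3.285 = 3.299 km.
Net surface drop = e − u = 3.84 km − 3.299 km = e (ρ_m − ρ_c)/ρ_m = 0.541 km.

0.541 km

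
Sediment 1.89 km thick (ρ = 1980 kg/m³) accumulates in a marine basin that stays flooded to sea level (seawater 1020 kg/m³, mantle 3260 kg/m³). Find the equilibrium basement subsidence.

Submarine loading: the sediment displaces seawater, and the subsidence is in turn flooded, so s (ρ_m − ρ_w) = t (ρ_sed − ρ_w).
s = 1.89 km × (1980 − 1020) / (3260 − 1020) = 0.81 km.

0.81 km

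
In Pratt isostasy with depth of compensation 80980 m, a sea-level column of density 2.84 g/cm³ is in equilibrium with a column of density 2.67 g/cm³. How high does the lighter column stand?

5160 m

ρ_ref D = ρ (D + h) → h = D (ρ_ref − ρ)/ρ.
h = 80980 m × (2.84 − 2.67)/2.67 = 5160 m.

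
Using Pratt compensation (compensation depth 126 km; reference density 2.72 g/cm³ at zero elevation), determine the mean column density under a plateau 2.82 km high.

Pratt balance: ρ_ref D = ρ (D + h).
ρ = ρ_ref D/(D + h) = 2.72 × 126 km/(126 km + 2.82 km) = 2.66 g/cm³.

2.66 g/cm³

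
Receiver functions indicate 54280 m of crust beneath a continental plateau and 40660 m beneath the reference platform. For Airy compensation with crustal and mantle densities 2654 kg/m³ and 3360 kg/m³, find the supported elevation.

2860 m

Excess crust Δ = 54280 m − 40660 m = 13620 m, split between elevation h and root r with h + r = Δ.
Airy balance ρ_c h = (ρ_m − ρ_c) r gives r = h ρ_c/(ρ_m − ρ_c), so h (1 + ρ_c/(ρ_m − ρ_c)) = Δ, i.e. h = Δ (ρ_m − ρ_c)/ρ_m.
h = 13620 m × 706/3360 = 2860 m.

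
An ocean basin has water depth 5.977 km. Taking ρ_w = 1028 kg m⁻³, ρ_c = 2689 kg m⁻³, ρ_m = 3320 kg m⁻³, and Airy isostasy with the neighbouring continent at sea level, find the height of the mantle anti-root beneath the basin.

15.7 km

Isostatic balance requires: replacing crust with seawater at the top is compensated by replacing crust with mantle at the base: d (ρ_c − ρ_w) = a (ρ_m − ρ_c).
a = d (ρ_c − ρ_w)/(ρ_m − ρ_c) = 5.977 km × 1661/631 = 15.7 km.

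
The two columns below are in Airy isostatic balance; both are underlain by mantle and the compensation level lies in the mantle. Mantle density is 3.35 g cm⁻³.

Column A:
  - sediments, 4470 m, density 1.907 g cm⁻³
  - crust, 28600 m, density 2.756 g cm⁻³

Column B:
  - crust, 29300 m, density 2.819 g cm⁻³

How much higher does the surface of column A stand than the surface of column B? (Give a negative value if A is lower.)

2350 m

For any compensation level in the mantle, the mantle terms cancel and isostasy reduces to e = (Σt_A − Σt_B) − (Σ(ρt)_A − Σ(ρt)_B) / ρ_m.
Σt_A = 33070 m; Σt_B = 29300 m; Σ(ρt)_A = 87345.89; Σ(ρt)_B = 82596.7 (in m·g cm⁻³).
e = (33070 − 29300) − (87345.89 − 82596.7) / 3.35 = 2350 m.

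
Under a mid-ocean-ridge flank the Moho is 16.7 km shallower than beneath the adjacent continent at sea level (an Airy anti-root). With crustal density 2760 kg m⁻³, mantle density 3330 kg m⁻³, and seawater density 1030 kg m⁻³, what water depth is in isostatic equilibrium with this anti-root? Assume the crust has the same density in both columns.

Replacing a thickness d of crust by seawater at the top must be balanced by replacing crust with mantle at the base: d (ρ_c − ρ_w) = a (ρ_m − ρ_c).
d = a (ρ_m − ρ_c)/(ρ_c − ρ_w) = 16.7 km × 570/1730 = 5.5 km.

5.5 km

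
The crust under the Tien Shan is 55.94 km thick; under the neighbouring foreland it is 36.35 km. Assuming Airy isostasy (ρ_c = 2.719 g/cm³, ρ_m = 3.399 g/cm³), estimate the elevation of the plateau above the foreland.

Excess crust Δ = 55.94 km − 36.35 km = 19.59 km, split between elevation h and root r with h + r = Δ.
Airy balance ρ_c h = (ρ_m − ρ_c) r gives r = h ρ_c/(ρ_m − ρ_c), so h (1 + ρ_c/(ρ_m − ρ_c)) = Δ, i.e. h = Δ (ρ_m − ρ_c)/ρ_m.
h = 19.59 km × 0.68/3.399 = 3.92 km.

3.92 km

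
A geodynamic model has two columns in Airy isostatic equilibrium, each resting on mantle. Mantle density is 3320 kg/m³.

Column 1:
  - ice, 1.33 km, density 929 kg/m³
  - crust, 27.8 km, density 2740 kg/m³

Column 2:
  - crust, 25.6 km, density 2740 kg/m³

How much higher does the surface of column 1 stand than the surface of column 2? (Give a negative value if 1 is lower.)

1.34 km

For any compensation level in the mantle, the mantle terms cancel and isostasy reduces to e = (Σt_1 − Σt_2) − (Σ(ρt)_1 − Σ(ρt)_2) / ρ_m.
Σt_1 = 29.13 km; Σt_2 = 25.6 km; Σ(ρt)_1 = 77407.57; Σ(ρt)_2 = 70144 (in km·kg/m³).
e = (29.13 − 25.6) − (77407.57 − 70144) / 3320 = 1.34 km.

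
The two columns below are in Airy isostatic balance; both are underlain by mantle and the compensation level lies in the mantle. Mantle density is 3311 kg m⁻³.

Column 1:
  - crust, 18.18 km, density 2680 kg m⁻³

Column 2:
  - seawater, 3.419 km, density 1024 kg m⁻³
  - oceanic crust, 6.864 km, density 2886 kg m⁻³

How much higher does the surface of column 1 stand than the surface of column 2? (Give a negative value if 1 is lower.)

0.222 km

For any compensation level in the mantle, the mantle terms cancel and isostasy reduces to e = (Σt_1 − Σt_2) − (Σ(ρt)_1 − Σ(ρt)_2) / ρ_m.
Σt_1 = 18.18 km; Σt_2 = 10.283 km; Σ(ρt)_1 = 48722.4; Σ(ρt)_2 = 23310.56 (in km·kg m⁻³).
e = (18.18 − 10.283) − (48722.4 − 23310.56) / 3311 = 0.222 km.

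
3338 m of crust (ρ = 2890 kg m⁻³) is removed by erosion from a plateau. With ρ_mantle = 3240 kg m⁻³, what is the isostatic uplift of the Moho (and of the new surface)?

Unloading: uplift u = e ρ_c/ρ_m = 3338 m × 2890/3240 = 2980 m.

2980 m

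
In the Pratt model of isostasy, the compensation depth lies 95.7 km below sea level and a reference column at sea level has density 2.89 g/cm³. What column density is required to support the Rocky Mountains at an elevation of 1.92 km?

2.83 g/cm³

Pratt balance: ρ_ref D = ρ (D + h).
ρ = ρ_ref D/(D + h) = 2.89 × 95.7 km/(95.7 km + 1.92 km) = 2.83 g/cm³.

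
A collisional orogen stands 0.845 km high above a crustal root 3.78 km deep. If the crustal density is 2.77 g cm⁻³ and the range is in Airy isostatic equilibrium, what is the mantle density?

Airy balance: ρ_c h = (ρ_m − ρ_c) r → ρ_m = ρ_c (1 + h/r).
ρ_m = 2.77 × (1 + 0.845 km/3.78 km) = 3.39 g cm⁻³.

3.39 g cm⁻³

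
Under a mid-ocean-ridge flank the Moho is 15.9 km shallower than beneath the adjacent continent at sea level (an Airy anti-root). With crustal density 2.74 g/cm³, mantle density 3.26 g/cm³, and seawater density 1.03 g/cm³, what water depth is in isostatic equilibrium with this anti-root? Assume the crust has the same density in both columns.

Replacing a thickness d of crust by seawater at the top must be balanced by replacing crust with mantle at the base: d (ρ_c − ρ_w) = a (ρ_m − ρ_c).
d = a (ρ_m − ρ_c)/(ρ_c − ρ_w) = 15.9 km × 0.52/1.71 = 4.84 km.

4.84 km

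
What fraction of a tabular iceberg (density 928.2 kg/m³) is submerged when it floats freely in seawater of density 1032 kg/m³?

0.899

Submerged fraction = ρ_obj/ρ_fluid = 928.2/1032 = 0.899.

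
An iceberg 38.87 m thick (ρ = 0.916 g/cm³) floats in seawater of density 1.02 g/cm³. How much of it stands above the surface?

3.96 m

Floating equilibrium: submerged depth d = t ρ_obj/ρ_fluid = 38.87 m × 0.916/1.02 = 34.91 m.
Freeboard = t − d = 38.87 m − 34.91 m = 3.96 m.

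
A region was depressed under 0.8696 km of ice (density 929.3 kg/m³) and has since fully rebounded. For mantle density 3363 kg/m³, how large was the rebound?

Removing the load lets mantle flow back in; uplift u satisfies ρ_ice t = ρ_m u.
u = t ρ_ice/ρ_m = 0.8696 km × 929.3/3363 = 0.24 km.

0.24 km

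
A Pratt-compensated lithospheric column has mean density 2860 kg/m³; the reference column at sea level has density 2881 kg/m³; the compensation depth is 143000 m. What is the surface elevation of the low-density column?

ρ_ref D = ρ (D + h) → h = D (ρ_ref − ρ)/ρ.
h = 143000 m × (2881 − 2860)/2860 = 1050 m.

1050 m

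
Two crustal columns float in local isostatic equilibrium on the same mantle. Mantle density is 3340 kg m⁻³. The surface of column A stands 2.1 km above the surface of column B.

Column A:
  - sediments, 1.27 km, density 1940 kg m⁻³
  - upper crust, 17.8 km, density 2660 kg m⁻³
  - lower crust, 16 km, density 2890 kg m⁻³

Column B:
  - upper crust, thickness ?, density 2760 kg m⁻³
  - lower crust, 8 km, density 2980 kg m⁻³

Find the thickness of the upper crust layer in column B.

Take the compensation level at the base of the deeper column (depth z_c below the surface of column A) and equate Σ ρ_i t_i down to z_c; mantle fills any gap and the z_c terms cancel.
Column A: 1.27×1940 + 17.8×2660 + 16×2890 + (z_c − 35.07)×3340
Column B: 2.1×0 + x×2760 + 8×2980 + (z_c − 2.1 − 8 − x)×3340
The z_c×3340 term appears on both sides and cancels. Collect the known terms of each column as K = Σ(ρt)_known − 3340 × (depth of known layers): K_A = 96051.8 − 3340×35.07 = −21082; K_B = 23840 − 3340×(2.1 + 8) = −9894.
Balance: K_A = K_B − x×(3340 − 2760), so x = (K_B − K_A)/(3340 − 2760) = 11188/580 = 19.3 km.

19.3 km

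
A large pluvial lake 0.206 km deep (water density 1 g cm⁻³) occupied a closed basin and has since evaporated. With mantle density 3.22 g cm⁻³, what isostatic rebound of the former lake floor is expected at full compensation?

u = d ρ_w/ρ_m = 0.206 km × 1/3.22 = 0.064 km.

0.064 km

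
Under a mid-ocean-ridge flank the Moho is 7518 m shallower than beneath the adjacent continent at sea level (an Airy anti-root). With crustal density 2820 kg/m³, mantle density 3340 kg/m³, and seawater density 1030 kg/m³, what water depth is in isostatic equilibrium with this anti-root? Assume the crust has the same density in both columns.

2180 m

Replacing a thickness d of crust by seawater at the top must be balanced by replacing crust with mantle at the base: d (ρ_c − ρ_w) = a (ρ_m − ρ_c).
d = a (ρ_m − ρ_c)/(ρ_c − ρ_w) = 7518 m × 520/1790 = 2180 m.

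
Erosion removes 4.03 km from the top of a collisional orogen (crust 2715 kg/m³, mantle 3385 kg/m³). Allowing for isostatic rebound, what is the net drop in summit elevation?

Rebound u = e ρ_c/ρ_m = 4.03 km × 2715/3385 = 3.232 km.
Net surface drop = e − u = 4.03 km − 3.232 km = e (ρ_m − ρ_c)/ρ_m = 0.798 km.

0.798 km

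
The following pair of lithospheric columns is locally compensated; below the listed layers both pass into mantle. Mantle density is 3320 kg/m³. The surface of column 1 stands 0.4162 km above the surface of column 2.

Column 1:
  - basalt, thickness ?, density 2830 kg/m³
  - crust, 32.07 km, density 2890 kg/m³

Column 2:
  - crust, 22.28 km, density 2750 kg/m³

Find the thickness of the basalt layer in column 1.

0.594 km

Take the compensation level at the base of the deeper column (depth z_c below the surface of column 1) and equate Σ ρ_i t_i down to z_c; mantle fills any gap and the z_c terms cancel.
Column 1: x×2830 + 32.07×2890 + (z_c − 32.07 − x)×3320
Column 2: 0.4162×0 + 22.28×2750 + (z_c − 0.4162 − 22.28)×3320
The z_c×3320 term appears on both sides and cancels. Collect the known terms of each column as K = Σ(ρt)_known − 3320 × (depth of known layers): K_1 = 92682.3 − 3320×32.07 = −13790.1; K_2 = 61270 − 3320×(0.4162 + 22.28) = −14081.384.
Balance: K_1 − x×(3320 − 2830) = K_2, so x = (K_1 − K_2)/(3320 − 2830) = 291.284/490 = 0.594 km.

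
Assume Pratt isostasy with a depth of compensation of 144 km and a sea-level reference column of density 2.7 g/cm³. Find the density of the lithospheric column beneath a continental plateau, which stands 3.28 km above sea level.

2.64 g/cm³

Pratt balance: ρ_ref D = ρ (D + h).
ρ = ρ_ref D/(D + h) = 2.7 × 144 km/(144 km + 3.28 km) = 2.64 g/cm³.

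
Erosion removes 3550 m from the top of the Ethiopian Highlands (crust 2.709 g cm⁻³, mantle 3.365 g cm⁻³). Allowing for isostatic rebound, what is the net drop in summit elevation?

692 m

Rebound u = e ρ_c/ρ_m = 3550 m × 2.709/3.365 = 2858 m.
Net surface drop = e − u = 3550 m − 2858 m = e (ρ_m − ρ_c)/ρ_m = 692 m.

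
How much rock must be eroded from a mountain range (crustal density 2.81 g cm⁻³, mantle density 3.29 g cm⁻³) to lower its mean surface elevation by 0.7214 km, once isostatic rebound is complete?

Net drop Δ = e − u = e − e ρ_c/ρ_m = e (ρ_m − ρ_c)/ρ_m.
e = Δ ρ_m/(ρ_m − ρ_c) = 0.7214 km × 3.29/0.48 = 4.94 km.

4.94 km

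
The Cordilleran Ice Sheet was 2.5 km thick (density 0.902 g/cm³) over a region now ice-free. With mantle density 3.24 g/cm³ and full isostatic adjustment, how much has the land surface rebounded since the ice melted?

0.696 km

Removing the load lets mantle flow back in; uplift u satisfies ρ_ice t = ρ_m u.
u = t ρ_ice/ρ_m = 2.5 km × 0.902/3.24 = 0.696 km.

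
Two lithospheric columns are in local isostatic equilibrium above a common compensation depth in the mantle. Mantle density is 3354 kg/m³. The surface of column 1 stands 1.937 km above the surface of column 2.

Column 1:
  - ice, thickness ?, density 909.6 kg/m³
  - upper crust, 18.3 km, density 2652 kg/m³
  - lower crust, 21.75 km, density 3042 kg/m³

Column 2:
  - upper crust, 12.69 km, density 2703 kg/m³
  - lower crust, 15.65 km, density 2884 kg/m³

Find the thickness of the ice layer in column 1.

Take the compensation level at the base of the deeper column (depth z_c below the surface of column 1) and equate Σ ρ_i t_i down to z_c; mantle fills any gap and the z_c terms cancel.
Column 1: x×909.6 + 18.3×2652 + 21.75×3042 + (z_c − 40.05 − x)×3354
Column 2: 1.937×0 + 12.69×2703 + 15.65×2884 + (z_c − 1.937 − 28.34)×3354
The z_c×3354 term appears on both sides and cancels. Collect the known terms of each column as K = Σ(ρt)_known − 3354 × (depth of known layers): K_1 = 114695.1 − 3354×40.05 = −19632.6; K_2 = 79435.67 − 3354×(1.937 + 28.34) = −22113.388.
Balance: K_1 − x×(3354 − 909.6) = K_2, so x = (K_1 − K_2)/(3354 − 909.6) = 2480.79/2444.4 = 1.01 km.

1.01 km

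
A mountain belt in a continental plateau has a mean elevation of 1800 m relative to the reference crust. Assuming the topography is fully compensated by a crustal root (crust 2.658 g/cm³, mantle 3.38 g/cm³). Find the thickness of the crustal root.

For local isostatic compensation: the weight of the topography is balanced by the buoyancy of the root, ρ_c h = (ρ_m − ρ_c) r.
r = h · ρ_c / (ρ_m − ρ_c) = 1800 m × 2.658 / (3.38 − 2.658) = 6630 m.

6630 m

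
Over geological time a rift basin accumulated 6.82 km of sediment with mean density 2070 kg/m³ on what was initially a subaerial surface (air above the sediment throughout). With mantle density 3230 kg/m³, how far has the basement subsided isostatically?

4.37 km

Subaerial load: s = t ρ_sed / ρ_m = 6.82 km × 2070/3230 = 4.37 km.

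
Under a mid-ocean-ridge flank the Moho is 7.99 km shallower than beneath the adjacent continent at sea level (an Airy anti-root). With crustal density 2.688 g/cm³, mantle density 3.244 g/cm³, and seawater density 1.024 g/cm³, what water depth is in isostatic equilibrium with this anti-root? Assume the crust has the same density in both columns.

Replacing a thickness d of crust by seawater at the top must be balanced by replacing crust with mantle at the base: d (ρ_c − ρ_w) = a (ρ_m − ρ_c).
d = a (ρ_m − ρ_c)/(ρ_c − ρ_w) = 7.99 km × 0.556/1.664 = 2.67 km.

2.67 km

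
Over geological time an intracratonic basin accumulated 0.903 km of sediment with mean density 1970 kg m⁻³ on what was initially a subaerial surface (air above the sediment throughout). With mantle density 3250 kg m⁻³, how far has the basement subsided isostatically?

Subaerial load: s = t ρ_sed / ρ_m = 0.903 km × 1970/3250 = 0.547 km.

0.547 km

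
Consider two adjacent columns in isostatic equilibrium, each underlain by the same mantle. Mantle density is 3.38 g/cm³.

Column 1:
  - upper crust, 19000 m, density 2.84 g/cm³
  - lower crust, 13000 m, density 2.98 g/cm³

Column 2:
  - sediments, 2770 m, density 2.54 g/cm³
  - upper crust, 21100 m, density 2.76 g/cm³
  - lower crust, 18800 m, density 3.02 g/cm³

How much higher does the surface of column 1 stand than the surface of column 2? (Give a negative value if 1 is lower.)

For any compensation level in the mantle, the mantle terms cancel and isostasy reduces to e = (Σt_1 − Σt_2) − (Σ(ρt)_1 − Σ(ρt)_2) / ρ_m.
Σt_1 = 32000 m; Σt_2 = 42670 m; Σ(ρt)_1 = 92700; Σ(ρt)_2 = 122047.8 (in m·g/cm³).
e = (32000 − 42670) − (92700 − 122047.8) / 3.38 = −1990 m.

−1990 m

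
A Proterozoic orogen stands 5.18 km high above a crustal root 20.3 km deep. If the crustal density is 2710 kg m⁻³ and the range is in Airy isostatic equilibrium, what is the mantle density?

3400 kg m⁻³

Airy balance: ρ_c h = (ρ_m − ρ_c) r → ρ_m = ρ_c (1 + h/r).
ρ_m = 2710 × (1 + 5.18 km/20.3 km) = 3400 kg m⁻³.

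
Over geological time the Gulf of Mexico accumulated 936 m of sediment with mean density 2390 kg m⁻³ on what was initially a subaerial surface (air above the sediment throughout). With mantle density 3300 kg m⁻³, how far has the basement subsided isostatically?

678 m

Subaerial load: s = t ρ_sed / ρ_m = 936 m × 2390/3300 = 678 m.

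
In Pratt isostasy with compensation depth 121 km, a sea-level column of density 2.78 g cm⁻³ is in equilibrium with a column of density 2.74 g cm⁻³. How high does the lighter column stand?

1.77 km

ρ_ref D = ρ (D + h) → h = D (ρ_ref − ρ)/ρ.
h = 121 km × (2.78 − 2.74)/2.74 = 1.77 km.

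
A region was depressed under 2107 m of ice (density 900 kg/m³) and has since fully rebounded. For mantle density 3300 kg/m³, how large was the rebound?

Removing the load lets mantle flow back in; uplift u satisfies ρ_ice t = ρ_m u.
u = t ρ_ice/ρ_m = 2107 m × 900/3300 = 575 m.

575 m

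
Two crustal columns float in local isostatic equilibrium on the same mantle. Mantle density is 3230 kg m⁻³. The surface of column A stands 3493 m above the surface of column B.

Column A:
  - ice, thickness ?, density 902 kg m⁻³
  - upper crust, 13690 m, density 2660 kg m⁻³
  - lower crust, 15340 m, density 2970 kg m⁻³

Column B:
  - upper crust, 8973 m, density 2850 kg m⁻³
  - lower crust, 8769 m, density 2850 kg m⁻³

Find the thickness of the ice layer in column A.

Take the compensation level at the base of the deeper column (depth z_c below the surface of column A) and equate Σ ρ_i t_i down to z_c; mantle fills any gap and the z_c terms cancel.
Column A: x×902 + 13690×2660 + 15340×2970 + (z_c − 29030 − x)×3230
Column B: 3493×0 + 8973×2850 + 8769×2850 + (z_c − 3493 − 17742)×3230
The z_c×3230 term appears on both sides and cancels. Collect the known terms of each column as K = Σ(ρt)_known − 3230 × (depth of known layers): K_A = 81975200 − 3230×29030 = −11791700; K_B = 50564700 − 3230×(3493 + 17742) = −18024350.
Balance: K_A − x×(3230 − 902) = K_B, so x = (K_A − K_B)/(3230 − 902) = 6232650/2328 = 2680 m.

2680 m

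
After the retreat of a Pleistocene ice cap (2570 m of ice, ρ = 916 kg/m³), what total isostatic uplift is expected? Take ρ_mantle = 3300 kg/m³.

Removing the load lets mantle flow back in; uplift u satisfies ρ_ice t = ρ_m u.
u = t ρ_ice/ρ_m = 2570 m × 916/3300 = 713 m.

713 m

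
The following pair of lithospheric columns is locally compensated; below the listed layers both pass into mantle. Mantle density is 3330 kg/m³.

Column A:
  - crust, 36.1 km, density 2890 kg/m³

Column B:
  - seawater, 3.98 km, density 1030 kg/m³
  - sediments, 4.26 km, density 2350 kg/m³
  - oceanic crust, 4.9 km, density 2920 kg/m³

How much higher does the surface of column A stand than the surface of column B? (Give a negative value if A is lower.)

0.164 km

For any compensation level in the mantle, the mantle terms cancel and isostasy reduces to e = (Σt_A − Σt_B) − (Σ(ρt)_A − Σ(ρt)_B) / ρ_m.
Σt_A = 36.1 km; Σt_B = 13.14 km; Σ(ρt)_A = 104329; Σ(ρt)_B = 28418.4 (in km·kg/m³).
e = (36.1 − 13.14) − (104329 − 28418.4) / 3330 = 0.164 km.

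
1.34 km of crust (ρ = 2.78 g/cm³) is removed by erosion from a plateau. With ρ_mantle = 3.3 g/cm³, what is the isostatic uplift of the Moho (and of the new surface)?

1.13 km

Unloading: uplift u = e ρ_c/ρ_m = 1.34 km × 2.78/3.3 = 1.13 km.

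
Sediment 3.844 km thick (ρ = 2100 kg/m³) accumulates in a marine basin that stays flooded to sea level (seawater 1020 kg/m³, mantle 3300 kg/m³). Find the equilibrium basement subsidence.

1.82 km

Submarine loading: the sediment displaces seawater, and the subsidence is in turn flooded, so s (ρ_m − ρ_w) = t (ρ_sed − ρ_w).
s = 3.844 km × (2100 − 1020) / (3300 − 1020) = 1.82 km.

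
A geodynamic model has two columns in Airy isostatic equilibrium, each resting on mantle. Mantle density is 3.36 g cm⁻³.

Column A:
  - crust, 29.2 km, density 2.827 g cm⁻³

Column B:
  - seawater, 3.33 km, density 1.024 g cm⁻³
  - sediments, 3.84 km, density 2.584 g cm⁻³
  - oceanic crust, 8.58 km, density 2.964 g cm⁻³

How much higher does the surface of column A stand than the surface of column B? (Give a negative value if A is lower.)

For any compensation level in the mantle, the mantle terms cancel and isostasy reduces to e = (Σt_A − Σt_B) − (Σ(ρt)_A − Σ(ρt)_B) / ρ_m.
Σt_A = 29.2 km; Σt_B = 15.75 km; Σ(ρt)_A = 82.5484; Σ(ρt)_B = 38.7636 (in km·g cm⁻³).
e = (29.2 − 15.75) − (82.5484 − 38.7636) / 3.36 = 0.419 km.

0.419 km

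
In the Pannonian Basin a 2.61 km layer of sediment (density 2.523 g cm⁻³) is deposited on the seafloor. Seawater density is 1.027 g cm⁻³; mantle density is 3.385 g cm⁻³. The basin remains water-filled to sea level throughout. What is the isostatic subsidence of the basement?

Submarine loading: the sediment displaces seawater, and the subsidence is in turn flooded, so s (ρ_m − ρ_w) = t (ρ_sed − ρ_w).
s = 2.61 km × (2.523 − 1.027) / (3.385 − 1.027) = 1.66 km.

1.66 km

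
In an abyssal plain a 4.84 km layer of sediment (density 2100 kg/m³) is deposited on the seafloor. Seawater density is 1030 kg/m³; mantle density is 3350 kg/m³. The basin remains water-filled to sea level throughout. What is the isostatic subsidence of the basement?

Submarine loading: the sediment displaces seawater, and the subsidence is in turn flooded, so s (ρ_m − ρ_w) = t (ρ_sed − ρ_w).
s = 4.84 km × (2100 − 1030) / (3350 − 1030) = 2.23 km.

2.23 km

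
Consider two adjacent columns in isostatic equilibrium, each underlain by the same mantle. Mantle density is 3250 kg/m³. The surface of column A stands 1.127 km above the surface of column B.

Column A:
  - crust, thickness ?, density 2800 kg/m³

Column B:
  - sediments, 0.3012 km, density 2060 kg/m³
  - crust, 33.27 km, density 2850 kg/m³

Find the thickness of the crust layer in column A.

38.5 km

Take the compensation level at the base of the deeper column (depth z_c below the surface of column A) and equate Σ ρ_i t_i down to z_c; mantle fills any gap and the z_c terms cancel.
Column A: x×2800 + (z_c − 0 − x)×3250
Column B: 1.127×0 + 0.3012×2060 + 33.27×2850 + (z_c − 1.127 − 33.5712)×3250
The z_c×3250 term appears on both sides and cancels. Collect the known terms of each column as K = Σ(ρt)_known − 3250 × (depth of known layers): K_A = 0 − 3250×0 = 0; K_B = 95439.972 − 3250×(1.127 + 33.5712) = −17329.178.
Balance: K_A − x×(3250 − 2800) = K_B, so x = (K_A − K_B)/(3250 − 2800) = 17329.2/450 = 38.5 km.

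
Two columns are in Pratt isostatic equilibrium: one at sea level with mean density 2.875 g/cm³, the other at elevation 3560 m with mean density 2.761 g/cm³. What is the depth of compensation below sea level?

86200 m

ρ_ref D = ρ (D + h) → D (ρ_ref − ρ) = ρ h.
D = ρ h/(ρ_ref − ρ) = 2.761 × 3560 m/(2.875 − 2.761) = 86200 m.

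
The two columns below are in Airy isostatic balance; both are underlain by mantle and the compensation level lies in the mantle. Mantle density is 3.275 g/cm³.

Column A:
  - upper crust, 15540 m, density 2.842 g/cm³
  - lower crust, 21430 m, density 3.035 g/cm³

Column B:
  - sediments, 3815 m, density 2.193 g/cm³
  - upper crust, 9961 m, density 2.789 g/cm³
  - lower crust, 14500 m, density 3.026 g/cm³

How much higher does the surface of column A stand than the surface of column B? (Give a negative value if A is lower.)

−216 m

For any compensation level in the mantle, the mantle terms cancel and isostasy reduces to e = (Σt_A − Σt_B) − (Σ(ρt)_A − Σ(ρt)_B) / ρ_m.
Σt_A = 36970 m; Σt_B = 28276 m; Σ(ρt)_A = 109204.73; Σ(ρt)_B = 80024.524 (in m·g/cm³).
e = (36970 − 28276) − (109204.73 − 80024.524) / 3.275 = −216 m.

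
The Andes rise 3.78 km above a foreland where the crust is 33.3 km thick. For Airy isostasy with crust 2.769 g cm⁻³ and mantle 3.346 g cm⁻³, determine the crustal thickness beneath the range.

55.2 km

Root depth r = h ρ_c / (ρ_m − ρ_c) = 3.78 km × 2.769 / 0.577 = 18.14 km.
Total thickness = T + h + r = 33.3 km + 3.78 km + 18.14 km = 55.2 km.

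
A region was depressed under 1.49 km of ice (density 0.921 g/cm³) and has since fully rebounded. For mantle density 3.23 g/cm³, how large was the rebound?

0.425 km

Removing the load lets mantle flow back in; uplift u satisfies ρ_ice t = ρ_m u.
u = t ρ_ice/ρ_m = 1.49 km × 0.921/3.23 = 0.425 km.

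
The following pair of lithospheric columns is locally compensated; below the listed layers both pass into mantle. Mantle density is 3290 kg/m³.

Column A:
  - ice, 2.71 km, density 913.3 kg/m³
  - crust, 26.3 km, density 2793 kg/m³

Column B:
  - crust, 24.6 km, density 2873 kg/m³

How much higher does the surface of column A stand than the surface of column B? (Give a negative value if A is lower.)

For any compensation level in the mantle, the mantle terms cancel and isostasy reduces to e = (Σt_A − Σt_B) − (Σ(ρt)_A − Σ(ρt)_B) / ρ_m.
Σt_A = 29.01 km; Σt_B = 24.6 km; Σ(ρt)_A = 75930.943; Σ(ρt)_B = 70675.8 (in km·kg/m³).
e = (29.01 − 24.6) − (75930.943 − 70675.8) / 3290 = 2.81 km.

2.81 km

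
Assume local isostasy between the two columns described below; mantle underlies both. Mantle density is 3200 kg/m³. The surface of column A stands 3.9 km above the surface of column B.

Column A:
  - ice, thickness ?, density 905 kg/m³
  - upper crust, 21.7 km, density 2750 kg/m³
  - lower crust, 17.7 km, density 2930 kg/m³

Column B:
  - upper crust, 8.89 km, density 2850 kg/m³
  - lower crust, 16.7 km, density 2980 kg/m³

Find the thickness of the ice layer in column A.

Take the compensation level at the base of the deeper column (depth z_c below the surface of column A) and equate Σ ρ_i t_i down to z_c; mantle fills any gap and the z_c terms cancel.
Column A: x×905 + 21.7×2750 + 17.7×2930 + (z_c − 39.4 − x)×3200
Column B: 3.9×0 + 8.89×2850 + 16.7×2980 + (z_c − 3.9 − 25.59)×3200
The z_c×3200 term appears on both sides and cancels. Collect the known terms of each column as K = Σ(ρt)_known − 3200 × (depth of known layers): K_A = 111536 − 3200×39.4 = −14544; K_B = 75102.5 − 3200×(3.9 + 25.59) = −19265.5.
Balance: K_A − x×(3200 − 905) = K_B, so x = (K_A − K_B)/(3200 − 905) = 4721.5/2295 = 2.06 km.

2.06 km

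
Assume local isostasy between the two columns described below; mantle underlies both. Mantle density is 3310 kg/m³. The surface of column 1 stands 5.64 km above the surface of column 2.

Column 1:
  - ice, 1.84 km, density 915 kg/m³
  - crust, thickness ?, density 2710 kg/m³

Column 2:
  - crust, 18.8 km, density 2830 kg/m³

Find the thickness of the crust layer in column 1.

Take the compensation level at the base of the deeper column (depth z_c below the surface of column 1) and equate Σ ρ_i t_i down to z_c; mantle fills any gap and the z_c terms cancel.
Column 1: 1.84×915 + x×2710 + (z_c − 1.84 − x)×3310
Column 2: 5.64×0 + 18.8×2830 + (z_c − 5.64 − 18.8)×3310
The z_c×3310 term appears on both sides and cancels. Collect the known terms of each column as K = Σ(ρt)_known − 3310 × (depth of known layers): K_1 = 1683.6 − 3310×1.84 = −4406.8; K_2 = 53204 − 3310×(5.64 + 18.8) = −27692.4.
Balance: K_1 − x×(3310 − 2710) = K_2, so x = (K_1 − K_2)/(3310 − 2710) = 23285.6/600 = 38.8 km.

38.8 km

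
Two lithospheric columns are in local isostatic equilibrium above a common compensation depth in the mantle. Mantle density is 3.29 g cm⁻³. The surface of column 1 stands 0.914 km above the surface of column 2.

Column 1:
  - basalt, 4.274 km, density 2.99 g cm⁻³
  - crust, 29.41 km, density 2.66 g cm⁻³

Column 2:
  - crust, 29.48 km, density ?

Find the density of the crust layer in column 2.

2.72 g cm⁻³

Take the compensation level at the base of the deeper column (depth z_c below the surface of column 1) and equate Σ ρ_i t_i down to z_c; mantle fills any gap and the z_c terms cancel.
Column 1: 4.274×2.99 + 29.41×2.66 + (z_c − 33.684)×3.29
Column 2: 0.914×0 + 29.48×ρ + (z_c − 0.914 − 29.48)×3.29
The z_c×3.29 term appears on both sides and cancels. Collect the known terms of each column as K = Σ(ρt)_known − 3.29 × (depth of known layers): K_1 = 91.00986 − 3.29×33.684 = −19.8105; K_2 = 0 − 3.29×(0.914 + 29.48) = −99.99626.
Balance: K_1 = K_2 + 29.48×ρ, so ρ = (K_1 − K_2)/29.48 = 80.1858/29.48 = 2.72 g cm⁻³.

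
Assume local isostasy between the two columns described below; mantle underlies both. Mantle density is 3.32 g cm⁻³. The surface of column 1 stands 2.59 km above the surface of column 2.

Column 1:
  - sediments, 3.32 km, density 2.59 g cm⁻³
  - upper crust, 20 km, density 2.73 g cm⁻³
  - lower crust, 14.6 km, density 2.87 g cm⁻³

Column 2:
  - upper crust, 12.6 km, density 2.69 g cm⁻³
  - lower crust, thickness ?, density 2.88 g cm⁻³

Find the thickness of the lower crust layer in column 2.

Take the compensation level at the base of the deeper column (depth z_c below the surface of column 1) and equate Σ ρ_i t_i down to z_c; mantle fills any gap and the z_c terms cancel.
Column 1: 3.32×2.59 + 20×2.73 + 14.6×2.87 + (z_c − 37.92)×3.32
Column 2: 2.59×0 + 12.6×2.69 + x×2.88 + (z_c − 2.59 − 12.6 − x)×3.32
The z_c×3.32 term appears on both sides and cancels. Collect the known terms of each column as K = Σ(ρt)_known − 3.32 × (depth of known layers): K_1 = 105.1008 − 3.32×37.92 = −20.7936; K_2 = 33.894 − 3.32×(2.59 + 12.6) = −16.5368.
Balance: K_1 = K_2 − x×(3.32 − 2.88), so x = (K_2 − K_1)/(3.32 − 2.88) = 4.2568/0.44 = 9.67 km.

9.67 km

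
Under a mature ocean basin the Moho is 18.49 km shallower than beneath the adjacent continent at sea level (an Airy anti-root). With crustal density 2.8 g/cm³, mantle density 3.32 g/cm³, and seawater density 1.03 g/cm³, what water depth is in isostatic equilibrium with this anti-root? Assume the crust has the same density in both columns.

5.43 km

Replacing a thickness d of crust by seawater at the top must be balanced by replacing crust with mantle at the base: d (ρ_c − ρ_w) = a (ρ_m − ρ_c).
d = a (ρ_m − ρ_c)/(ρ_c − ρ_w) = 18.49 km × 0.52/1.77 = 5.43 km.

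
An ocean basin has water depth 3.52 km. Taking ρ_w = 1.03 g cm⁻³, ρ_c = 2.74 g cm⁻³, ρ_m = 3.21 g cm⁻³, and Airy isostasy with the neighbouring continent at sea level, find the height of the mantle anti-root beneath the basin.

12.8 km

Equating mass per unit area of the two columns: replacing crust with seawater at the top is compensated by replacing crust with mantle at the base: d (ρ_c − ρ_w) = a (ρ_m − ρ_c).
a = d (ρ_c − ρ_w)/(ρ_m − ρ_c) = 3.52 km × 1.71/0.47 = 12.8 km.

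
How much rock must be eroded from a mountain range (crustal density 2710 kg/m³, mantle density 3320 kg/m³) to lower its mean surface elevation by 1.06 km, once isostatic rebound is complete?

Net drop Δ = e − u = e − e ρ_c/ρ_m = e (ρ_m − ρ_c)/ρ_m.
e = Δ ρ_m/(ρ_m − ρ_c) = 1.06 km × 3320/610 = 5.77 km.

5.77 km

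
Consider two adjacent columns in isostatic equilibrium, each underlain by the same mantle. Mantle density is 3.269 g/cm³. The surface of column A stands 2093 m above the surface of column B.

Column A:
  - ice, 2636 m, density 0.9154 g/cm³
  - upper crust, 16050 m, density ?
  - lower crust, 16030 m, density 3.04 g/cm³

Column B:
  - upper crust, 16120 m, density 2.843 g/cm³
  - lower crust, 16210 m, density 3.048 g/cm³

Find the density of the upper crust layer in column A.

Take the compensation level at the base of the deeper column (depth z_c below the surface of column A) and equate Σ ρ_i t_i down to z_c; mantle fills any gap and the z_c terms cancel.
Column A: 2636×0.9154 + 16050×ρ + 16030×3.04 + (z_c − 34716)×3.269
Column B: 2093×0 + 16120×2.843 + 16210×3.048 + (z_c − 2093 − 32330)×3.269
The z_c×3.269 term appears on both sides and cancels. Collect the known terms of each column as K = Σ(ρt)_known − 3.269 × (depth of known layers): K_A = 51144.1944 − 3.269×34716 = −62342.4096; K_B = 95237.24 − 3.269×(2093 + 32330) = −17291.547.
Balance: K_A + 16050×ρ = K_B, so ρ = (K_B − K_A)/16050 = 45050.9/16050 = 2.81 g/cm³.

2.81 g/cm³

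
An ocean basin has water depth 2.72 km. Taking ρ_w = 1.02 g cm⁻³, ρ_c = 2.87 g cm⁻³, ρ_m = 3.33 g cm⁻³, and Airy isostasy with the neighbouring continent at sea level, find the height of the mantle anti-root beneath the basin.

For local isostatic compensation: replacing crust with seawater at the top is compensated by replacing crust with mantle at the base: d (ρ_c − ρ_w) = a (ρ_m − ρ_c).
a = d (ρ_c − ρ_w)/(ρ_m − ρ_c) = 2.72 km × 1.85/0.46 = 10.9 km.

10.9 km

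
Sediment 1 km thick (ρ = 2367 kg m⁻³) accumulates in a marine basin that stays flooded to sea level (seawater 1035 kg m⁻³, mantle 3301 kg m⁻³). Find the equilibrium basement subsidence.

Submarine loading: the sediment displaces seawater, and the subsidence is in turn flooded, so s (ρ_m − ρ_w) = t (ρ_sed − ρ_w).
s = 1 km × (2367 − 1035) / (3301 − 1035) = 0.588 km.

0.588 km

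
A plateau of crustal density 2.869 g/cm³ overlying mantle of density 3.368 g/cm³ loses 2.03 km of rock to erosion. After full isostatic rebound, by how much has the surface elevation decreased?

0.301 km

Rebound u = e ρ_c/ρ_m = 2.03 km × 2.869/3.368 = 1.729 km.
Net surface drop = e − u = 2.03 km − 1.729 km = e (ρ_m − ρ_c)/ρ_m = 0.301 km.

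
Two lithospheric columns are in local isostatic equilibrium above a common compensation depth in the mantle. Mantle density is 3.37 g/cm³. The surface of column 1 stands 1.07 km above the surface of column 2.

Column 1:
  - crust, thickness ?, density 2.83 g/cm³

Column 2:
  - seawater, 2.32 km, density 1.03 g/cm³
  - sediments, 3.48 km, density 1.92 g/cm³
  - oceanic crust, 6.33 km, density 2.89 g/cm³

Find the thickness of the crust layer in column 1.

31.7 km

Take the compensation level at the base of the deeper column (depth z_c below the surface of column 1) and equate Σ ρ_i t_i down to z_c; mantle fills any gap and the z_c terms cancel.
Column 1: x×2.83 + (z_c − 0 − x)×3.37
Column 2: 1.07×0 + 2.32×1.03 + 3.48×1.92 + 6.33×2.89 + (z_c − 1.07 − 12.13)×3.37
The z_c×3.37 term appears on both sides and cancels. Collect the known terms of each column as K = Σ(ρt)_known − 3.37 × (depth of known layers): K_1 = 0 − 3.37×0 = 0; K_2 = 27.3649 − 3.37×(1.07 + 12.13) = −17.1191.
Balance: K_1 − x×(3.37 − 2.83) = K_2, so x = (K_1 − K_2)/(3.37 − 2.83) = 17.1191/0.54 = 31.7 km.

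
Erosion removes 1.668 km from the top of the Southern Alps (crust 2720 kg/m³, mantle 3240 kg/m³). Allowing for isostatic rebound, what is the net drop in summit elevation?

Rebound u = e ρ_c/ρ_m = 1.668 km × 2720/3240 = 1.4 km.
Net surface drop = e − u = 1.668 km − 1.4 km = e (ρ_m − ρ_c)/ρ_m = 0.268 km.

0.268 km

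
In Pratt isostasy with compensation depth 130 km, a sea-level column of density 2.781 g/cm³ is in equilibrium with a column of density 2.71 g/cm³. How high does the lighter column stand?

3.41 km

ρ_ref D = ρ (D + h) → h = D (ρ_ref − ρ)/ρ.
h = 130 km × (2.781 − 2.71)/2.71 = 3.41 km.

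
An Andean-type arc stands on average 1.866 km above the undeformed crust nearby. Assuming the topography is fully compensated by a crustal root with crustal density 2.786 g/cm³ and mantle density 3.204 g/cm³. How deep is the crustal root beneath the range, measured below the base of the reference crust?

Equating mass per unit area of the two columns: the weight of the topography is balanced by the buoyancy of the root, ρ_c h = (ρ_m − ρ_c) r.
r = h · ρ_c / (ρ_m − ρ_c) = 1.866 km × 2.786 / (3.204 − 2.786) = 12.4 km.

12.4 km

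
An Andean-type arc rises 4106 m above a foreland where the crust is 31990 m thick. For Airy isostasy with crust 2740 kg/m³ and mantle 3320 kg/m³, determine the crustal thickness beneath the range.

55500 m

Root depth r = h ρ_c / (ρ_m − ρ_c) = 4106 m × 2740 / 580 = 19400 m.
Total thickness = T + h + r = 31990 m + 4106 m + 19400 m = 55500 m.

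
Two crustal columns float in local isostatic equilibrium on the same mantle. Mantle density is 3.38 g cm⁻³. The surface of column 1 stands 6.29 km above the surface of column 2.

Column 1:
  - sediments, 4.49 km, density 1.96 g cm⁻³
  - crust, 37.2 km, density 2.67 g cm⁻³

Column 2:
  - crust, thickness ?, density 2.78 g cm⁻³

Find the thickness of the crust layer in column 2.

Take the compensation level at the base of the deeper column (depth z_c below the surface of column 1) and equate Σ ρ_i t_i down to z_c; mantle fills any gap and the z_c terms cancel.
Column 1: 4.49×1.96 + 37.2×2.67 + (z_c − 41.69)×3.38
Column 2: 6.29×0 + x×2.78 + (z_c − 6.29 − 0 − x)×3.38
The z_c×3.38 term appears on both sides and cancels. Collect the known terms of each column as K = Σ(ρt)_known − 3.38 × (depth of known layers): K_1 = 108.1244 − 3.38×41.69 = −32.7878; K_2 = 0 − 3.38×(6.29 + 0) = −21.2602.
Balance: K_1 = K_2 − x×(3.38 − 2.78), so x = (K_2 − K_1)/(3.38 − 2.78) = 11.5276/0.6 = 19.2 km.

19.2 km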